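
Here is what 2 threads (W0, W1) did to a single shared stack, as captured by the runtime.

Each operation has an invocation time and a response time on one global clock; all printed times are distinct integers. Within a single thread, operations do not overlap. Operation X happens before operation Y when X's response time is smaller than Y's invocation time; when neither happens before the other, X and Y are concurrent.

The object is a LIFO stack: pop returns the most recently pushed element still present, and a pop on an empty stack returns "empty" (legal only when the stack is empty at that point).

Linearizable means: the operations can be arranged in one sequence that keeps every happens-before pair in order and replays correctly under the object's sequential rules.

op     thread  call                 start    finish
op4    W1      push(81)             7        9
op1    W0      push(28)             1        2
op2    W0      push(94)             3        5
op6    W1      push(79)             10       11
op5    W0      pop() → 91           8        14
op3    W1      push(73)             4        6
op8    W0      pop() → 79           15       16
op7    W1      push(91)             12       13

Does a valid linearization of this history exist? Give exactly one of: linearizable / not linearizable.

linearizable

witness order: op1, op2, op3, op4, op6, op7, op5, op8
1. op1 push(28), leaving stack <28>
2. op2 push(94), leaving stack <28,94>
3. op3 push(73), leaving stack <28,94,73>
4. op4 push(81), leaving stack <28,94,73,81>
5. op6 push(79), leaving stack <28,94,73,81,79>
6. op7 push(91), leaving stack <28,94,73,81,79,91>
7. op5 pop() → 91, leaving stack <28,94,73,81,79>
8. op8 pop() → 79, leaving stack <28,94,73,81>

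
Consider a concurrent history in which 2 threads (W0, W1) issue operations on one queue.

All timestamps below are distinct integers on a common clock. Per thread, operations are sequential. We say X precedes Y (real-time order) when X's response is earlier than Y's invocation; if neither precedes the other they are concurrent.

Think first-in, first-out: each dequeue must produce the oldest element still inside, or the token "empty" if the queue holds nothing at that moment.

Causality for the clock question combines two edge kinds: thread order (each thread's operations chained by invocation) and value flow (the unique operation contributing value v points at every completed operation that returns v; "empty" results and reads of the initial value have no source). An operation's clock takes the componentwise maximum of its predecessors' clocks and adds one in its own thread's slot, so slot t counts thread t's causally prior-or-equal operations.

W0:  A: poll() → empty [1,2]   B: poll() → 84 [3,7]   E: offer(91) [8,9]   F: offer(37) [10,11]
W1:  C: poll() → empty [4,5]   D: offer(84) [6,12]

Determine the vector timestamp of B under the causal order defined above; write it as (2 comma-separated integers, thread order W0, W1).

C, invoked 4, has no incoming edges; only W1's bump applies → (0, 1)
A, invoked 1, has no incoming edges; only W0's bump applies → (1, 0)
invoked at 6, D merges VC(C)=(0, 1) and bumps W1's slot → (0, 2)
invoked at 3, B merges VC(A)=(1, 0), VC(D)=(0, 2) and bumps W0's slot → (2, 2)
invoked at 8, E merges VC(B)=(2, 2) and bumps W0's slot → (3, 2)
invoked at 10, F merges VC(E)=(3, 2) and bumps W0's slot → (4, 2)
target: VC(B) = (2, 2)

(2, 2)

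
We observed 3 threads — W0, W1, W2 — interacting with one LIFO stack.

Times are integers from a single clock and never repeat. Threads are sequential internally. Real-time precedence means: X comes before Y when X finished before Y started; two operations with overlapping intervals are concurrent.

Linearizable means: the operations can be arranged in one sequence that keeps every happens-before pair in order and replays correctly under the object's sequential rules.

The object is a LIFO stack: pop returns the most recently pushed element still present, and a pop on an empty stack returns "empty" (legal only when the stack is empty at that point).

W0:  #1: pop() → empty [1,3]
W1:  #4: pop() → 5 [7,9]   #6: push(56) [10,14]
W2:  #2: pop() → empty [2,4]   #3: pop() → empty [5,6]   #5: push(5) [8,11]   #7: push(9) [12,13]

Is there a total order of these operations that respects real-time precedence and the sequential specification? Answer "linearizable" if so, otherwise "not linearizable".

linearizable

a witness: #1, #2, #3, #5, #4, #6, #7
after step 1 (#1 pop() → empty): stack <>
after step 2 (#2 pop() → empty): stack <>
after step 3 (#3 pop() → empty): stack <>
after step 4 (#5 push(5)): stack <5>
after step 5 (#4 pop() → 5): stack <>
after step 6 (#6 push(56)): stack <56>
after step 7 (#7 push(9)): stack <56,9>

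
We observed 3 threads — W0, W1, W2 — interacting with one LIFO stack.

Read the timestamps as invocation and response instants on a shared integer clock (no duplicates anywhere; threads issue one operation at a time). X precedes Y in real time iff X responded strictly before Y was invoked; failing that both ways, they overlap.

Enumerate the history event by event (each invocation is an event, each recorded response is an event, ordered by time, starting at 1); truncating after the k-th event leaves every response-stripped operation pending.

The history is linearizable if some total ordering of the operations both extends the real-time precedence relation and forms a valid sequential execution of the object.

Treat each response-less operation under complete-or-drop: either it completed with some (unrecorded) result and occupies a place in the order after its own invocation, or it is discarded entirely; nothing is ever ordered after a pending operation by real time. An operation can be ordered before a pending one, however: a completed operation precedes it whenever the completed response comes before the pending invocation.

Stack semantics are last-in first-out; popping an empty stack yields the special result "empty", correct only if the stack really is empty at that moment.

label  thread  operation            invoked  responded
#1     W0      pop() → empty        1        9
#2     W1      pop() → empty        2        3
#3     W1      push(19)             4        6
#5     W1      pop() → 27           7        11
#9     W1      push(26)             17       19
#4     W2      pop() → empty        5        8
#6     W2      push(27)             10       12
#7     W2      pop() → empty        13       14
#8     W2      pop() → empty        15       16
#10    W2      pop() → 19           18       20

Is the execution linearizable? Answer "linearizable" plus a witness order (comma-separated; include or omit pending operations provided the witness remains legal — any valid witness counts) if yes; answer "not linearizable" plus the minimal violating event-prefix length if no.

not linearizable — minimal violating prefix: 14 events

through event 13 a valid linearization exists; event 14 (#7 responding at time 14) ends that
23 orders of the 7 completed LIFO stack ops respect real time; none is legal
one such order, #1, #2, #3, #4, #5, #6, #7, breaks at step 4 where #4 pop() → empty is illegal
one such order, #1, #2, #3, #4, #6, #5, #7, breaks at step 4 where #4 pop() → empty is illegal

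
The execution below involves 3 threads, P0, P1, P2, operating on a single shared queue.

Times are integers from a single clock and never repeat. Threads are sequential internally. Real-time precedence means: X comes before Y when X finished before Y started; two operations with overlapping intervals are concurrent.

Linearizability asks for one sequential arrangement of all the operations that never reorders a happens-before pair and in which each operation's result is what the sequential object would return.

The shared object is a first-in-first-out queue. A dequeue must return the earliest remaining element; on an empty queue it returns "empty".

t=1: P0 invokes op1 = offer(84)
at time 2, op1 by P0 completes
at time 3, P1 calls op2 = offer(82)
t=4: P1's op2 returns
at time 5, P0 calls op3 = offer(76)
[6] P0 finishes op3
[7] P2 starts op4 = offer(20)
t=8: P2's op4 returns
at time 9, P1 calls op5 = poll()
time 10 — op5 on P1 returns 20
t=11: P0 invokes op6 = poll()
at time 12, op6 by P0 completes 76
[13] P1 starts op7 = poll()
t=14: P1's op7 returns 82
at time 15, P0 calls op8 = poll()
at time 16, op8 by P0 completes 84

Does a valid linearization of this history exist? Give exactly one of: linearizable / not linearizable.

through event 9 a valid linearization exists; event 10 (op5 responding at time 10) ends that
a single order respects real time; the 5 completed queue operations fail replay along it
e.g. op1, op2, op3, op4, op5: illegal at step 5, since op5 poll() → 20 cannot apply there

not linearizable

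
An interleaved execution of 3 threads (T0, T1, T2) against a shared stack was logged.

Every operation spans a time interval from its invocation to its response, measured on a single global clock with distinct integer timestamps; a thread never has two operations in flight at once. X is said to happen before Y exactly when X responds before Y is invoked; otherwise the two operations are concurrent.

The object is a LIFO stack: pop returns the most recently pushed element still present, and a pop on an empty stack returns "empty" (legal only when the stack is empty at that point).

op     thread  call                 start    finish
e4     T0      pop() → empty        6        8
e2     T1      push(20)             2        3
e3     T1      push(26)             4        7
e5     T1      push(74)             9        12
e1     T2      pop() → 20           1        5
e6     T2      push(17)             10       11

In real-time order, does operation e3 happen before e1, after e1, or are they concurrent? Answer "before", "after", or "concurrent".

e3 spans [4,7], e1 spans [1,5]
the intervals overlap in both directions

concurrent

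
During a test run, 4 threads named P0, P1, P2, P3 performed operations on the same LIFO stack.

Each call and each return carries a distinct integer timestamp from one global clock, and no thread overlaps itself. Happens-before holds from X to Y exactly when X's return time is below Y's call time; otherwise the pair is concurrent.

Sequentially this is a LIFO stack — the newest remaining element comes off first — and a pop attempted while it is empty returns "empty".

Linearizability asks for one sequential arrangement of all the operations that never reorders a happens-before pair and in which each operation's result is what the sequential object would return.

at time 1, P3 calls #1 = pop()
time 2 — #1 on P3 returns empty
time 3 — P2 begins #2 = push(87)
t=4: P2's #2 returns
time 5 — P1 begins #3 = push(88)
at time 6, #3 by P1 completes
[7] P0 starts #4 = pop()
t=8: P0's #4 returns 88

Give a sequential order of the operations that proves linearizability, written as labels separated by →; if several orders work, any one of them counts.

after step 1 (#1 pop() → empty): stack <>
after step 2 (#2 push(87)): stack <87>
after step 3 (#3 push(88)): stack <87,88>
after step 4 (#4 pop() → 88): stack <87>

#1 → #2 → #3 → #4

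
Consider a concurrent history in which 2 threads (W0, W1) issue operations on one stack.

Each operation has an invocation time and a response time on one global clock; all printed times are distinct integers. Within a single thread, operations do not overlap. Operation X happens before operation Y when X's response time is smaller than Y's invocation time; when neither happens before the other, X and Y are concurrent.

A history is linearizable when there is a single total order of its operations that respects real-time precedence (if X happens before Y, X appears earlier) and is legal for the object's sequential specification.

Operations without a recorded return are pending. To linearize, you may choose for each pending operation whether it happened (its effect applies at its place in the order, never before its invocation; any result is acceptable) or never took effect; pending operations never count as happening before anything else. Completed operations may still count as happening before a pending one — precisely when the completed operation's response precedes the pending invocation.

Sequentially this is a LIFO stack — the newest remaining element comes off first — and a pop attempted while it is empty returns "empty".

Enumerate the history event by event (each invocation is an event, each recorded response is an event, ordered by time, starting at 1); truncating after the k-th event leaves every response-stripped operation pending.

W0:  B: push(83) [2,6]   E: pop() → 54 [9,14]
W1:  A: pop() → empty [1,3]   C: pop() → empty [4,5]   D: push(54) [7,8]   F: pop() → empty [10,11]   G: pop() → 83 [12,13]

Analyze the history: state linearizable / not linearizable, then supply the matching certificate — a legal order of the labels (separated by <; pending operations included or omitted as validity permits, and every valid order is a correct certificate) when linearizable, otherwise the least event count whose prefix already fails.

not linearizable — minimal violating prefix: 11 events

events 1..10 are fine; event 11 — the response of F at time 11 — makes the prefix non-linearizable
3 orders of the 5 completed stack ops respect real time; none is legal
including or dropping the 1 pending operation (E) in any combination fails
e.g. A, B, C, D, F (pending dropped): illegal at step 3, since C pop() → empty cannot apply there
e.g. A, C, B, D, F (pending dropped): illegal at step 5, since F pop() → empty cannot apply there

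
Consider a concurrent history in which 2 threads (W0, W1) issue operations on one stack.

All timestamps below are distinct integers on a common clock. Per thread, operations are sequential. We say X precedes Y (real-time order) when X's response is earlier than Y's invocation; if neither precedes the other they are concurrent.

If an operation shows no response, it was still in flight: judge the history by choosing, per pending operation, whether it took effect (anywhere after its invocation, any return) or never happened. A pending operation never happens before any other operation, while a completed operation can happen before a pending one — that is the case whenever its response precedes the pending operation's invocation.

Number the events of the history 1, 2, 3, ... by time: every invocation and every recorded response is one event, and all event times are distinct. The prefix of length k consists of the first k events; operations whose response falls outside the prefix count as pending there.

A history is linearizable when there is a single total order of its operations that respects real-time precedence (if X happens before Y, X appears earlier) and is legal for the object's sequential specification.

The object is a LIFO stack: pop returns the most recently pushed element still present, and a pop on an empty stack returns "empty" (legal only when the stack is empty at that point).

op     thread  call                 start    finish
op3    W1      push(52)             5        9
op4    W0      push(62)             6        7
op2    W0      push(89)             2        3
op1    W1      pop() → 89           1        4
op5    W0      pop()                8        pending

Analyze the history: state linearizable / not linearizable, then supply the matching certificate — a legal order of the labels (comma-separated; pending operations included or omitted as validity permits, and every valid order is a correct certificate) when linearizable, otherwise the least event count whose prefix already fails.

linearizable — witness: op2, op1, op3, op4

1. op2 push(89), leaving stack <89>
2. op1 pop() → 89, leaving stack <>
3. op3 push(52), leaving stack <52>
4. op4 push(62), leaving stack <52,62>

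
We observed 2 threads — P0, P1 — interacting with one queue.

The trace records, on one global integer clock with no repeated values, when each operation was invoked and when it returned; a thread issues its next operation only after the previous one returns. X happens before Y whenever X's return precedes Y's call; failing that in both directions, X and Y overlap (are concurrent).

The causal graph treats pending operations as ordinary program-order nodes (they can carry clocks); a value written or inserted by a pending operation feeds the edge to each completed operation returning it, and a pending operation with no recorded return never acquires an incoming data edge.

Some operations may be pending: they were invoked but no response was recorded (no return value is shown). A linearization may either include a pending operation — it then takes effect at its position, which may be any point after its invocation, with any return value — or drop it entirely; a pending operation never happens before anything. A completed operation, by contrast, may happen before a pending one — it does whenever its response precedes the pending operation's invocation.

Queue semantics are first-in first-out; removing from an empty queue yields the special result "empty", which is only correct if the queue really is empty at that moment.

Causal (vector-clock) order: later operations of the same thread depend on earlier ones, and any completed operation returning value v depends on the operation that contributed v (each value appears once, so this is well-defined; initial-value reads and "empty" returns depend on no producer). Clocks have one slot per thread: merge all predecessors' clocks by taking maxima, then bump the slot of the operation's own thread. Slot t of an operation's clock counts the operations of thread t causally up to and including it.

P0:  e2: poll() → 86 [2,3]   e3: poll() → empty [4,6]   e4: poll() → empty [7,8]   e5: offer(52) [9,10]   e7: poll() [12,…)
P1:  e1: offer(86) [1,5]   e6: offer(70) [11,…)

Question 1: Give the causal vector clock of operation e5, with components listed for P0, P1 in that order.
Answer: (4, 1)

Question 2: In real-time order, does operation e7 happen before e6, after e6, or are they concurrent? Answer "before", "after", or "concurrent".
Answer: concurrent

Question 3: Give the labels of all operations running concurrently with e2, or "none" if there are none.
Answer: e1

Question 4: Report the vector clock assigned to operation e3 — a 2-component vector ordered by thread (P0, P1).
Answer: (2, 1)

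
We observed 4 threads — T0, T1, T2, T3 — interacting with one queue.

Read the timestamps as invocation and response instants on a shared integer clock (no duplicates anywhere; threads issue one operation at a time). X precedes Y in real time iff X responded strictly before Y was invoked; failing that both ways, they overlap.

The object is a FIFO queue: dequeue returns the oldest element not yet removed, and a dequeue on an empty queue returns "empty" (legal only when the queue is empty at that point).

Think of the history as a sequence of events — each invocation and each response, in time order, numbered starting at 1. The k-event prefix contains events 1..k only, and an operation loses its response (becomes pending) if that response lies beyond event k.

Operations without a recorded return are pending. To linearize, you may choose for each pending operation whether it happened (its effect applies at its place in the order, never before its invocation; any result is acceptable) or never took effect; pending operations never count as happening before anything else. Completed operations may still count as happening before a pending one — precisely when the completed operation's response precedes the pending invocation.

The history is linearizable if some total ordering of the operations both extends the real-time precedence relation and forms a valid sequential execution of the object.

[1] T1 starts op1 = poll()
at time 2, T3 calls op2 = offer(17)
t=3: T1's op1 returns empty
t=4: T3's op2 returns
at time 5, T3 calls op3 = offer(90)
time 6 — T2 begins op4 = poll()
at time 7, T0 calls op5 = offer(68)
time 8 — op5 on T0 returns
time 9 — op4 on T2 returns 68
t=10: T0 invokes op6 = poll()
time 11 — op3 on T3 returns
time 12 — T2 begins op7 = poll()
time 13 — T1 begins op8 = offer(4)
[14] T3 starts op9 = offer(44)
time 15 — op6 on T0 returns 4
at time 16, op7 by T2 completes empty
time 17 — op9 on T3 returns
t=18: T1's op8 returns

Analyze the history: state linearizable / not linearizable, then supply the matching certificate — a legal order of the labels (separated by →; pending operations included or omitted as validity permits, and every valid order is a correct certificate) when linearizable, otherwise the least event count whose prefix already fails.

not linearizable — minimal violating prefix: 9 events

through event 8 a valid linearization exists; event 9 (op4 responding at time 9) ends that
all 4 real-time-respecting orders fail — 4 completed queue operations, no legal replay
including or dropping the 1 pending operation (op3) in any combination fails
take op1, op2, op4, op5 (pending dropped): step 3 already fails, because op4 poll() → 68 cannot occur there
take op1, op2, op5, op4 (pending dropped): step 4 already fails, because op4 poll() → 68 cannot occur there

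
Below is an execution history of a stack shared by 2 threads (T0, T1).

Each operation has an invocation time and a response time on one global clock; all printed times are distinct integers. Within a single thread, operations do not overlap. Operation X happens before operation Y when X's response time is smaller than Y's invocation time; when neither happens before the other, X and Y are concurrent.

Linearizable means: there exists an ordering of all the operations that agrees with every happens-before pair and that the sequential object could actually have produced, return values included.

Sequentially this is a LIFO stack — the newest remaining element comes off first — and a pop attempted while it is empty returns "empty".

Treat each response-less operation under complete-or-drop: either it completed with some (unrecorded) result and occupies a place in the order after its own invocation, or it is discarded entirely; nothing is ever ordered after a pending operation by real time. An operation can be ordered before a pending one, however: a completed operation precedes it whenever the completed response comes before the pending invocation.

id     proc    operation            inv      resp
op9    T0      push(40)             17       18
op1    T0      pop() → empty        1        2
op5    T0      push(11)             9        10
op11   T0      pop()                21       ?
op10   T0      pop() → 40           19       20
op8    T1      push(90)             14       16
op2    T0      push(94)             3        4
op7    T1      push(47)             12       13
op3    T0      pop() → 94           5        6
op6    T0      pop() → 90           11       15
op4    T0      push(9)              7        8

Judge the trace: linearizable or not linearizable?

linearizable

one valid linearization: op1, op2, op3, op4, op5, op7, op8, op6, op9, op10
after step 1 (op1 pop() → empty): stack <>
after step 2 (op2 push(94)): stack <94>
after step 3 (op3 pop() → 94): stack <>
after step 4 (op4 push(9)): stack <9>
after step 5 (op5 push(11)): stack <9,11>
after step 6 (op7 push(47)): stack <9,11,47>
after step 7 (op8 push(90)): stack <9,11,47,90>
after step 8 (op6 pop() → 90): stack <9,11,47>
after step 9 (op9 push(40)): stack <9,11,47,40>
after step 10 (op10 pop() → 40): stack <9,11,47>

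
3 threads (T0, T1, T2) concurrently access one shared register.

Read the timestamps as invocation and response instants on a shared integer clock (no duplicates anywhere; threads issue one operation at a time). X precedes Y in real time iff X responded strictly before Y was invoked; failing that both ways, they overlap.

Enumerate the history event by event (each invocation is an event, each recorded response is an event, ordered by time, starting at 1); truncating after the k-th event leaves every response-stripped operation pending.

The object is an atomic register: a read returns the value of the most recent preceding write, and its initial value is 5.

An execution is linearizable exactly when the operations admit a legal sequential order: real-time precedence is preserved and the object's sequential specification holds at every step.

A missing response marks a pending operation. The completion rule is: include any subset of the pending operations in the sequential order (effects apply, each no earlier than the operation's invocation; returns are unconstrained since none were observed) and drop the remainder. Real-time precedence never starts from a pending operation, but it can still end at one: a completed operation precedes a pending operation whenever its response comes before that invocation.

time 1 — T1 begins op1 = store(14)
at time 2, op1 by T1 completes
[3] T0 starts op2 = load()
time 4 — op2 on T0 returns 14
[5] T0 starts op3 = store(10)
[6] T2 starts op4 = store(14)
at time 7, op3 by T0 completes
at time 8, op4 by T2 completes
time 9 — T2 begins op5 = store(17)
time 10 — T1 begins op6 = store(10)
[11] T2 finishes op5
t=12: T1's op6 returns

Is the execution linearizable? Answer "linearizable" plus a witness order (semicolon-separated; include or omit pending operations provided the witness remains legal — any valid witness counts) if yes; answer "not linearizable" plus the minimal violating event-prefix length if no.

step 1: op1 store(14) — value 14
step 2: op2 load() → 14 — value 14
step 3: op3 store(10) — value 10
step 4: op4 store(14) — value 14
step 5: op5 store(17) — value 17
step 6: op6 store(10) — value 10

linearizable — witness: op1; op2; op3; op4; op5; op6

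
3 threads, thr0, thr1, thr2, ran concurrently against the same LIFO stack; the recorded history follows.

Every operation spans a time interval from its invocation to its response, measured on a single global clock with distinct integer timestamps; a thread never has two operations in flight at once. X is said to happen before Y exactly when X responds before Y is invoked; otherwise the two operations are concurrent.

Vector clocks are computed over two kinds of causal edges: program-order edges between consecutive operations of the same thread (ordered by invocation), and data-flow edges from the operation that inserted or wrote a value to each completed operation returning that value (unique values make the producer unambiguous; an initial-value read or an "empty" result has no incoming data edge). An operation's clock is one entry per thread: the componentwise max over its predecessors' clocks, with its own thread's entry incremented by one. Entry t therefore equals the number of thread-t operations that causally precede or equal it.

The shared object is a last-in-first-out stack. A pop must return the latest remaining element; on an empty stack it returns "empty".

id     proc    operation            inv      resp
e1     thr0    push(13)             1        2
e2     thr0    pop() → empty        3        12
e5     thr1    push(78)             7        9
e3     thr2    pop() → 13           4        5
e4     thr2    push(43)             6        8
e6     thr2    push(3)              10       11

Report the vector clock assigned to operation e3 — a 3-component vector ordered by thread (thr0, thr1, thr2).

(1, 0, 1)

invoked at 7, e5 has no predecessors; its own thr1 bump gives (0, 1, 0)
invoked at 1, e1 has no predecessors; its own thr0 bump gives (1, 0, 0)
e3 (invocation 4): componentwise max over VC(e1)=(1, 0, 0), +1 at thr2, giving (1, 0, 1)
e2 (invocation 3): componentwise max over VC(e1)=(1, 0, 0), +1 at thr0, giving (2, 0, 0)
e4 (invocation 6): componentwise max over VC(e3)=(1, 0, 1), +1 at thr2, giving (1, 0, 2)
e6 (invocation 10): componentwise max over VC(e4)=(1, 0, 2), +1 at thr2, giving (1, 0, 3)
target: VC(e3) = (1, 0, 1)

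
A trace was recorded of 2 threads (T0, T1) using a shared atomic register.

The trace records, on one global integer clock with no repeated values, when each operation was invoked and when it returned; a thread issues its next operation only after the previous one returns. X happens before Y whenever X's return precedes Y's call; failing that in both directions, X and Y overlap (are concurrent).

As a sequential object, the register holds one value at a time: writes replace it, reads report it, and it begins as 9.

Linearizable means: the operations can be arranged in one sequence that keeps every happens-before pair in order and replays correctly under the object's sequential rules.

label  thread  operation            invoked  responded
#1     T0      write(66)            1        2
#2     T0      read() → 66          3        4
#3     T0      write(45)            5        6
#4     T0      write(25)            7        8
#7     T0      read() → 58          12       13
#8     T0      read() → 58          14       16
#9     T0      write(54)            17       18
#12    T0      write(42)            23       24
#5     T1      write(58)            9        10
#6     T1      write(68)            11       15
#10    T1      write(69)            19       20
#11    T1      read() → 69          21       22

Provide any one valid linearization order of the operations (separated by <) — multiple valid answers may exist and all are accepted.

#1 < #2 < #3 < #4 < #5 < #7 < #8 < #6 < #9 < #10 < #11 < #12

step 1: #1 write(66) — value 66
step 2: #2 read() → 66 — value 66
step 3: #3 write(45) — value 45
step 4: #4 write(25) — value 25
step 5: #5 write(58) — value 58
step 6: #7 read() → 58 — value 58
step 7: #8 read() → 58 — value 58
step 8: #6 write(68) — value 68
step 9: #9 write(54) — value 54
step 10: #10 write(69) — value 69
step 11: #11 read() → 69 — value 69
step 12: #12 write(42) — value 42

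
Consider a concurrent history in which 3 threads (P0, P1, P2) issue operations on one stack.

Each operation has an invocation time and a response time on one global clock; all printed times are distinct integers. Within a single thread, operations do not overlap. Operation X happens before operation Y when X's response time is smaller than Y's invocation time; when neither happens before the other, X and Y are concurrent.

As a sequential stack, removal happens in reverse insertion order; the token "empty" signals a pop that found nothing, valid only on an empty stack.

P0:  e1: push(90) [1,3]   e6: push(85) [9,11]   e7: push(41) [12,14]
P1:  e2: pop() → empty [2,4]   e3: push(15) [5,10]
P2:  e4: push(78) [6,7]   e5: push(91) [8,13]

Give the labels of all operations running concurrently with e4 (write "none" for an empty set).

e3

concurrent with e4 ([6,7]): every op whose interval crosses 6..7
e1 [1,3]: before
e2 [2,4]: before
e3 [5,10]: concurrent
e5 [8,13]: after
e6 [9,11]: after
e7 [12,14]: after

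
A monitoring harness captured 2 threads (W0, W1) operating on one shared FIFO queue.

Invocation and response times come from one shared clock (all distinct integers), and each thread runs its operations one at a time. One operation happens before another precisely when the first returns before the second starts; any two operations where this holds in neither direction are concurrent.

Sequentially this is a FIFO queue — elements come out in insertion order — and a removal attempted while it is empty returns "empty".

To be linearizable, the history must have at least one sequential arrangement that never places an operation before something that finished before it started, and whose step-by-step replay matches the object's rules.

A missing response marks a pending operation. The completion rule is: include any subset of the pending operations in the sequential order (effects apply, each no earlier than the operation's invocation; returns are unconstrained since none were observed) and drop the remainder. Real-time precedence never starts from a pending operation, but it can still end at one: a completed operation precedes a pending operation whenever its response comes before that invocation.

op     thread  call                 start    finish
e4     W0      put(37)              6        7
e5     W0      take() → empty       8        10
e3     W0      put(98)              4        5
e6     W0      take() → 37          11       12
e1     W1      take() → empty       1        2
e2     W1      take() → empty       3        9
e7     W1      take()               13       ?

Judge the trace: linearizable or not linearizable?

already the first 10 events (up to e5's response at time 10) admit no linearization; the first 9 still do
no legal order exists: 4 real-time-consistent candidates over 5 completed FIFO queue operations, all rejected
for example e1, e2, e3, e4, e5 fails at step 5: e5 take() → empty is not legal there
for example e1, e3, e2, e4, e5 fails at step 3: e2 take() → empty is not legal there

not linearizable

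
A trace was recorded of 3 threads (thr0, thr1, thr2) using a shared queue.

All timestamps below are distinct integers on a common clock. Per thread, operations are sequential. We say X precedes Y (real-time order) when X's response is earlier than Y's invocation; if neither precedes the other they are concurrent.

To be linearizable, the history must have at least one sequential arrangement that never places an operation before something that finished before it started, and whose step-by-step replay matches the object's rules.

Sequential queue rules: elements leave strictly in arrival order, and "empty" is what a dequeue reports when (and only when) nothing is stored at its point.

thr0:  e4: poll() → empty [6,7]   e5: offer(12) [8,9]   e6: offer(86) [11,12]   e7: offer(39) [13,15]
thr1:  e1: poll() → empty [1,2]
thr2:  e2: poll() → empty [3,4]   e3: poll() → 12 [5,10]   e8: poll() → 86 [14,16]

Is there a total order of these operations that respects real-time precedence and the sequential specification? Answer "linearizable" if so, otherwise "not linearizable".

a witness: e1, e2, e4, e5, e3, e6, e7, e8
1. e1 poll() → empty, leaving queue <>
2. e2 poll() → empty, leaving queue <>
3. e4 poll() → empty, leaving queue <>
4. e5 offer(12), leaving queue <12>
5. e3 poll() → 12, leaving queue <>
6. e6 offer(86), leaving queue <86>
7. e7 offer(39), leaving queue <86,39>
8. e8 poll() → 86, leaving queue <39>

linearizable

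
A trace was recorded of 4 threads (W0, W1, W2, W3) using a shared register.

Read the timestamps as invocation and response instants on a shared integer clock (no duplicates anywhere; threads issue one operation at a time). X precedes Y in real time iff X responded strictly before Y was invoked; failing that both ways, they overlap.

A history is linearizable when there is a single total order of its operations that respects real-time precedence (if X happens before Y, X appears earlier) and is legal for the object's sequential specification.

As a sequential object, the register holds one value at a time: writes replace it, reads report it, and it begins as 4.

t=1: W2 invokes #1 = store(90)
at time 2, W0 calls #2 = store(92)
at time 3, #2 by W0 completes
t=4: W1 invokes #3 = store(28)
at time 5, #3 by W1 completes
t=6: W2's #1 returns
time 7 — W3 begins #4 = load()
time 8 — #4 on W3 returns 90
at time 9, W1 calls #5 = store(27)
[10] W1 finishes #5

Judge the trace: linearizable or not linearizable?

linearizable

a witness: #2, #3, #1, #4, #5
after step 1 (#2 store(92)): value 92
after step 2 (#3 store(28)): value 28
after step 3 (#1 store(90)): value 90
after step 4 (#4 load() → 90): value 90
after step 5 (#5 store(27)): value 27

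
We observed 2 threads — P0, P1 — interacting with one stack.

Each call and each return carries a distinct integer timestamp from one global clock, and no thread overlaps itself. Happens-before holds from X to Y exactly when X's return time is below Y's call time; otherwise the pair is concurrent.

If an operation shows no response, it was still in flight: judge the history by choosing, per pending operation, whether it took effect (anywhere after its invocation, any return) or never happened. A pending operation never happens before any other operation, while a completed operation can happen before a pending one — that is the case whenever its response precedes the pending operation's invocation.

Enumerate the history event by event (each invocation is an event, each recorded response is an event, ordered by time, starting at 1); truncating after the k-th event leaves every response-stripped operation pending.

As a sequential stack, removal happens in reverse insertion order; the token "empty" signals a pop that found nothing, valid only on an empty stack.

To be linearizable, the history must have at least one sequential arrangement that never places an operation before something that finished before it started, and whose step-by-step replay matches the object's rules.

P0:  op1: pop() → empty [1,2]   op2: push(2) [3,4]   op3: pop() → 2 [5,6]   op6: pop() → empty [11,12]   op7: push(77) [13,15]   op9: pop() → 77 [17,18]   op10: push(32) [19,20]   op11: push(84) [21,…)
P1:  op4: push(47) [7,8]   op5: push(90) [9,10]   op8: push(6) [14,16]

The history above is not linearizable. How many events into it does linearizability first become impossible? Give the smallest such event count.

12

events 1..11 are still linearizable — one witness is op1, op2, op3, op4, op5:
step 1: op1 pop() → empty — stack <>
step 2: op2 push(2) — stack <2>
step 3: op3 pop() → 2 — stack <>
step 4: op4 push(47) — stack <47>
step 5: op5 push(90) — stack <47,90>
at event 12 (op6's time-12 response) nothing linearizes any more
take op1, op2, op3, op4, op5, op6: step 6 already fails, because op6 pop() → empty cannot occur there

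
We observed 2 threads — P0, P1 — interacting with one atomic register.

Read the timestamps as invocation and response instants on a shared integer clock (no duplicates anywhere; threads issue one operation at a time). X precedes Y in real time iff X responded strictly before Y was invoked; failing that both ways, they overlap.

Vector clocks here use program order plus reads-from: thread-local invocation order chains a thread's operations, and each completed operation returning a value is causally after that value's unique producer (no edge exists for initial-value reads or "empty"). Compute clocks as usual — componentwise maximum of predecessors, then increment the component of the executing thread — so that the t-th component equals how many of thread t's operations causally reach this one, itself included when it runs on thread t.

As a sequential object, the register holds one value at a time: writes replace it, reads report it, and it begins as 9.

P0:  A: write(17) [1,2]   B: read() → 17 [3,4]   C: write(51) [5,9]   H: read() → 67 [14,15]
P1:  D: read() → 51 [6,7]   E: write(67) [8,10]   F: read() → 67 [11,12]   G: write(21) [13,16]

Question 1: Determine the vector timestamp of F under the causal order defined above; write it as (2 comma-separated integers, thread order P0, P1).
A (invocation 1): nothing precedes it; P0's component alone gives (1, 0)
VC(B, invoked at 3): max of VC(A)=(1, 0), then +1 on thread P0 → (2, 0)
VC(C, invoked at 5): max of VC(B)=(2, 0), then +1 on thread P0 → (3, 0)
VC(D, invoked at 6): max of VC(C)=(3, 0), then +1 on thread P1 → (3, 1)
VC(E, invoked at 8): max of VC(D)=(3, 1), then +1 on thread P1 → (3, 2)
VC(F, invoked at 11): max of VC(E)=(3, 2), then +1 on thread P1 → (3, 3)
VC(H, invoked at 14): max of VC(C)=(3, 0), VC(E)=(3, 2), then +1 on thread P0 → (4, 2)
VC(G, invoked at 13): max of VC(F)=(3, 3), then +1 on thread P1 → (3, 4)
target: VC(F) = (3, 3)

(3, 3)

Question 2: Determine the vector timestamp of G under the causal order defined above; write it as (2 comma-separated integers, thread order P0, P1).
root op A, invoked 1: fresh clock plus P0's own tick → (1, 0)
from VC(A)=(1, 0), B (invoked 3) maxes components and bumps P0 → (2, 0)
from VC(B)=(2, 0), C (invoked 5) maxes components and bumps P0 → (3, 0)
from VC(C)=(3, 0), D (invoked 6) maxes components and bumps P1 → (3, 1)
from VC(D)=(3, 1), E (invoked 8) maxes components and bumps P1 → (3, 2)
from VC(E)=(3, 2), F (invoked 11) maxes components and bumps P1 → (3, 3)
from VC(C)=(3, 0), VC(E)=(3, 2), H (invoked 14) maxes components and bumps P0 → (4, 2)
from VC(F)=(3, 3), G (invoked 13) maxes components and bumps P1 → (3, 4)
target: VC(G) = (3, 4)

(3, 4)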